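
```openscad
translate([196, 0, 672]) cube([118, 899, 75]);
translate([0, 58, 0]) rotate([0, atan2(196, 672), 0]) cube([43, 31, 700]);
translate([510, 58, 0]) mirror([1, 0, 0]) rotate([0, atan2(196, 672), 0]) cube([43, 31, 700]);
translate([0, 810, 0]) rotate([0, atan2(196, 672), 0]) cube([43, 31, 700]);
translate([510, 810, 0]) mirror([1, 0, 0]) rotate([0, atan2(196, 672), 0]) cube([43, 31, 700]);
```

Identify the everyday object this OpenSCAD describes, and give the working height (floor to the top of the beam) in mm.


A sawhorse. The overall height is 747 mm.

A beam across two mirrored pairs of raked legs — a sawhorse. The beam's underside is at z = 672 (matching the legs' vertical rise in atan2(196, 672)) and the beam is 75 mm tall, so its top is at 672 + 75 = 747 mm. The raked legs top out at the beam's underside, so that is the highest point.


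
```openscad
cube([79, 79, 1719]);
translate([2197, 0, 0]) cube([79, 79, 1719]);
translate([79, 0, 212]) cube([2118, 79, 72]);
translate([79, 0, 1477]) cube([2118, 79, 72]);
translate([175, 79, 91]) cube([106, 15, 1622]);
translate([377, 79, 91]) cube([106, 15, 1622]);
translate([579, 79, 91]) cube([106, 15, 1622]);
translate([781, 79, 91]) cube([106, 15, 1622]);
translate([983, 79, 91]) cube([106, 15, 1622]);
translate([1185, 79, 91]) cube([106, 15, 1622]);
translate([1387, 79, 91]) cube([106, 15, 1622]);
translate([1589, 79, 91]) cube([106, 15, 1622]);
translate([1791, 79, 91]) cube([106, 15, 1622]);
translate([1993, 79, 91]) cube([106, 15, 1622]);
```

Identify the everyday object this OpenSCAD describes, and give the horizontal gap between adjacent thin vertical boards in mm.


A fence section. The picket gap is 96 mm.

Two posts, two rails, 10 pickets — a fence section. Span 2118 mm holds 10 pickets of 106 mm with 11 equal gaps: ⌊(2118 − 10·106) / 11⌋ = 96 mm.


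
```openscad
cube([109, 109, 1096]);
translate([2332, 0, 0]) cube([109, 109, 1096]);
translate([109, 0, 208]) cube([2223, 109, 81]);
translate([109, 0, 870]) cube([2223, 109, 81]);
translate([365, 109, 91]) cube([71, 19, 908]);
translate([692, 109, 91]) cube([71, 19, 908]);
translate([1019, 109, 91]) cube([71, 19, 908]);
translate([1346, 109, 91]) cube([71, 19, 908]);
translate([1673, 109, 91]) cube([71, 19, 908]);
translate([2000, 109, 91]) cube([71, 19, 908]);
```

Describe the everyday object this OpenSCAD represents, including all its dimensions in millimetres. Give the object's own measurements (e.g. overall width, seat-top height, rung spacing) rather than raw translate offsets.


A fence section. Two 109×109 mm posts, 1096 mm tall, stand on the floor with a clear span of 2223 mm between their inner faces. Two horizontal rails of 109×81 mm section span the gap between the posts with their undersides at z = 208 mm and z = 870 mm, flush with the posts' −y face. 6 pickets, each 71 mm wide, 19 mm thick and 908 mm tall, are fixed to the +y face of the rails with their bottoms at z = 91 mm, spaced across the span with a 256 mm gap after the −x post and between neighbouring pickets, with 261 mm left before the +x post.


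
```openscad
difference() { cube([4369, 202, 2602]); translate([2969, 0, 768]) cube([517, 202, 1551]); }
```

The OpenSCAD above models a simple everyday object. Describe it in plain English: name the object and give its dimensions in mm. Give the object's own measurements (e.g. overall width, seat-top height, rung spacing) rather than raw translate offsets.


A wall 4369 mm long (x), 202 mm thick (y), 2602 mm tall, with a rectangular window opening cut through it. The opening is 517 mm wide and 1551 mm tall; its sill is at z = 768 mm and its near (−x) edge is 2969 mm from the wall's −x end. The opening passes through the full wall thickness.


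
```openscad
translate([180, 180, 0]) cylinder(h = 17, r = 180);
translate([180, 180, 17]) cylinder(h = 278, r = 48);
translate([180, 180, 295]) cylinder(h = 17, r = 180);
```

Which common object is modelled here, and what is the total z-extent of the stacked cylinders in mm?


A spool. The overall height is 312 mm.

Three coaxial cylinders, large–small–large — a spool. Two 17 mm flanges and a 278 mm core give 17 + 278 + 17 = 312 mm.


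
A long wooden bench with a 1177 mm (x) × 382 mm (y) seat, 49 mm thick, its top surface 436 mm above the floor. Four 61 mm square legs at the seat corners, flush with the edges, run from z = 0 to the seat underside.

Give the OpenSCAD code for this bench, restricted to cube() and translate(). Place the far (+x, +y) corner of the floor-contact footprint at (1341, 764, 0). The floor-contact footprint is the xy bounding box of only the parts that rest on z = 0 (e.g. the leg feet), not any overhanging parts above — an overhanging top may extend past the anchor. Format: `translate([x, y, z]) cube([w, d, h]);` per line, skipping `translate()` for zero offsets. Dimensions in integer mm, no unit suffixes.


translate([164, 382, 387]) cube([1177, 382, 49]);
translate([164, 382, 0]) cube([61, 61, 387]);
translate([164, 703, 0]) cube([61, 61, 387]);
translate([1280, 382, 0]) cube([61, 61, 387]);
translate([1280, 703, 0]) cube([61, 61, 387]);


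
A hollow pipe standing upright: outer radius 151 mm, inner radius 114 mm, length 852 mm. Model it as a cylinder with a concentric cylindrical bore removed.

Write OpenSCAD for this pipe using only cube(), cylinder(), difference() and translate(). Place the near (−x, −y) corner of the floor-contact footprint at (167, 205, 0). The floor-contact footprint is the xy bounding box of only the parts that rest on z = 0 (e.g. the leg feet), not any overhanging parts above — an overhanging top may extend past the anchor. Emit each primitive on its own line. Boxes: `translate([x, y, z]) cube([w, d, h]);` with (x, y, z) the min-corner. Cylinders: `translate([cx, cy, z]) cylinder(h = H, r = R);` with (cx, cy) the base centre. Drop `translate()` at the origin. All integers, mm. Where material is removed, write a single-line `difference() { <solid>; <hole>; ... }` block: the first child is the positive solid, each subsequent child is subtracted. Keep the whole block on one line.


difference() { translate([318, 356, 0]) cylinder(h = 852, r = 151); translate([318, 356, 0]) cylinder(h = 852, r = 114); }


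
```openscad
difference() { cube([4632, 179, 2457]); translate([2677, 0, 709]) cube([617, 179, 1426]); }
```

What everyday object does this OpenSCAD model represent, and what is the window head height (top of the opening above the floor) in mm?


A wall with a window opening. The window head height is 2135 mm.

A wall with a rectangular opening subtracted — a window. Sill at z = 709, opening 1426 mm tall, so the head is at 709 + 1426 = 2135 mm.


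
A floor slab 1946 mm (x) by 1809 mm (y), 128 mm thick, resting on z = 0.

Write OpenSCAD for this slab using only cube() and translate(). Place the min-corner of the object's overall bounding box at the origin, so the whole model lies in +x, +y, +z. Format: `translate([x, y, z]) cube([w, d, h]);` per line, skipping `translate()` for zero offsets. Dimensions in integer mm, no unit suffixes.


cube([1946, 1809, 128]);


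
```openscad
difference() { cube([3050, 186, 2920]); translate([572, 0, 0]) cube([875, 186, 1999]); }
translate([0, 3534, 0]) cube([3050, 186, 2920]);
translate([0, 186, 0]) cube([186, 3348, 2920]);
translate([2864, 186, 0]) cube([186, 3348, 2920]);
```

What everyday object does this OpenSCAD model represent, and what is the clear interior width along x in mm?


A single room. The interior width is 2678 mm.

Four walls enclosing a rectangle with a door in the front wall — a room. Outside width 3050 minus two 186 mm walls gives 2678 mm.


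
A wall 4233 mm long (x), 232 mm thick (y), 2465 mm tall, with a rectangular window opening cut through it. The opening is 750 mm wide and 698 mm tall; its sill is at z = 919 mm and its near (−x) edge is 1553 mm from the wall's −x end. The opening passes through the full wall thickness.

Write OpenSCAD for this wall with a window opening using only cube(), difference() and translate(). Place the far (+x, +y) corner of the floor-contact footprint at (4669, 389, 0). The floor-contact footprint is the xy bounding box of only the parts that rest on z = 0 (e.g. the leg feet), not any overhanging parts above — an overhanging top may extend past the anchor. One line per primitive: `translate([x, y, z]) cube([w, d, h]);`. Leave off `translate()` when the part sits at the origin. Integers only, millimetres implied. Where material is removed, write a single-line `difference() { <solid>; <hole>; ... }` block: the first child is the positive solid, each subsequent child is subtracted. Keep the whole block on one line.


difference() { translate([436, 157, 0]) cube([4233, 232, 2465]); translate([1989, 157, 919]) cube([750, 232, 698]); }


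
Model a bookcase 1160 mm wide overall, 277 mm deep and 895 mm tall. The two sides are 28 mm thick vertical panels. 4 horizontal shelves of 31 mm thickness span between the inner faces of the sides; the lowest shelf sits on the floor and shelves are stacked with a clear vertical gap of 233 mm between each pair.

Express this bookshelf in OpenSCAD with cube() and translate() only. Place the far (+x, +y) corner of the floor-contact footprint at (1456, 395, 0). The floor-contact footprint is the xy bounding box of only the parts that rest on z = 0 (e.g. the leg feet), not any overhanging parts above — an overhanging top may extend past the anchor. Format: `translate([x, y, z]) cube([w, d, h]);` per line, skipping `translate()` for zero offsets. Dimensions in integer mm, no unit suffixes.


translate([296, 118, 0]) cube([28, 277, 895]);
translate([1428, 118, 0]) cube([28, 277, 895]);
translate([324, 118, 0]) cube([1104, 277, 31]);
translate([324, 118, 264]) cube([1104, 277, 31]);
translate([324, 118, 528]) cube([1104, 277, 31]);
translate([324, 118, 792]) cube([1104, 277, 31]);


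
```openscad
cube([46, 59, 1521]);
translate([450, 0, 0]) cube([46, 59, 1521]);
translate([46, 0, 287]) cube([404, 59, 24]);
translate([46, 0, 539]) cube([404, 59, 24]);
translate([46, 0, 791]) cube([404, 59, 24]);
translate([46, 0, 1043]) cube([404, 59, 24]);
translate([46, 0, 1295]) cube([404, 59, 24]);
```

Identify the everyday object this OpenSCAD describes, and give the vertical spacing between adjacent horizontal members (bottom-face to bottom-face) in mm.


A ladder. The rung spacing is 252 mm.

Two tall 46×59 posts with 5 short bars between them — a ladder. Adjacent rungs sit at z = 287 and z = 539, so the spacing is 539 − 287 = 252 mm.


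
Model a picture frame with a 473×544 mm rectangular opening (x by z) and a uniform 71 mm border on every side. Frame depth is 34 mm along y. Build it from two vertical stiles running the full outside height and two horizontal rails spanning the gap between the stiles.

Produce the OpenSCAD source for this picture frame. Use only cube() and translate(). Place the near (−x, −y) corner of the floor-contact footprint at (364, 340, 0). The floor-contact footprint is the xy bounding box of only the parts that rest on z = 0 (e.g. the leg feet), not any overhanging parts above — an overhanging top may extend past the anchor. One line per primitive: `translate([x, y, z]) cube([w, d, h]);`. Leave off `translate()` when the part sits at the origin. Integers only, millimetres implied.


translate([364, 340, 0]) cube([71, 34, 686]);
translate([908, 340, 0]) cube([71, 34, 686]);
translate([435, 340, 0]) cube([473, 34, 71]);
translate([435, 340, 615]) cube([473, 34, 71]);


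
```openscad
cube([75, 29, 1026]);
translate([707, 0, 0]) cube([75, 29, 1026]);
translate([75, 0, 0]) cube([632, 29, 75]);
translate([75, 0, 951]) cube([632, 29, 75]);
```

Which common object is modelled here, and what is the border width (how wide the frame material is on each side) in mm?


A picture frame. The border width is 75 mm.

Four thin pieces enclosing a rectangular opening — a picture frame. The two full-height stiles are 1026 mm tall; the top rail sits at z = 951 and is 75 mm tall, so the border above the opening is 1026 − 951 = 75 mm, matching the stile x-width.


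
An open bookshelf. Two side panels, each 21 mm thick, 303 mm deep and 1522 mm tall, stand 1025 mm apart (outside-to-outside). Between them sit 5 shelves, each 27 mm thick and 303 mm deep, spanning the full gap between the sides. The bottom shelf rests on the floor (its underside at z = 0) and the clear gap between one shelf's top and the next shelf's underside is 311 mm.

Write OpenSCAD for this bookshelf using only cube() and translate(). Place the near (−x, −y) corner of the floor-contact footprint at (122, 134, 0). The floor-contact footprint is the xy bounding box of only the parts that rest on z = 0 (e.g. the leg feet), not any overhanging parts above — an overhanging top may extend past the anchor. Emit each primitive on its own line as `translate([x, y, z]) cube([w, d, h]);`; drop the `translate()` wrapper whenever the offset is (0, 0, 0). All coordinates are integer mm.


translate([122, 134, 0]) cube([21, 303, 1522]);
translate([1126, 134, 0]) cube([21, 303, 1522]);
translate([143, 134, 0]) cube([983, 303, 27]);
translate([143, 134, 338]) cube([983, 303, 27]);
translate([143, 134, 676]) cube([983, 303, 27]);
translate([143, 134, 1014]) cube([983, 303, 27]);
translate([143, 134, 1352]) cube([983, 303, 27]);


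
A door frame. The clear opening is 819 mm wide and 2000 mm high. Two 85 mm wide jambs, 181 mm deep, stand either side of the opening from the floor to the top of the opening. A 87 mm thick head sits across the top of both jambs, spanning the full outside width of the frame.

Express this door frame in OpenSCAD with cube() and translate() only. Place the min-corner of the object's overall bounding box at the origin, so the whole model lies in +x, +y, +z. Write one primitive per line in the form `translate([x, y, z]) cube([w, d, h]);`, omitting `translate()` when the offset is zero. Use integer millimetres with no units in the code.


cube([85, 181, 2000]);
translate([904, 0, 0]) cube([85, 181, 2000]);
translate([0, 0, 2000]) cube([989, 181, 87]);


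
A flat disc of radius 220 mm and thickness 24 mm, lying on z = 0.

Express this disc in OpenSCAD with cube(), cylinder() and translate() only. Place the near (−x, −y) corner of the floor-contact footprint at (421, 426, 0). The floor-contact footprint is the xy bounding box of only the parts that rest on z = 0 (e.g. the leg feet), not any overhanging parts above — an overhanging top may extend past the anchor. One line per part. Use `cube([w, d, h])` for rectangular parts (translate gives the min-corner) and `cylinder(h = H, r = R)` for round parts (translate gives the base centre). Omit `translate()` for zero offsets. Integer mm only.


translate([641, 646, 0]) cylinder(h = 24, r = 220);


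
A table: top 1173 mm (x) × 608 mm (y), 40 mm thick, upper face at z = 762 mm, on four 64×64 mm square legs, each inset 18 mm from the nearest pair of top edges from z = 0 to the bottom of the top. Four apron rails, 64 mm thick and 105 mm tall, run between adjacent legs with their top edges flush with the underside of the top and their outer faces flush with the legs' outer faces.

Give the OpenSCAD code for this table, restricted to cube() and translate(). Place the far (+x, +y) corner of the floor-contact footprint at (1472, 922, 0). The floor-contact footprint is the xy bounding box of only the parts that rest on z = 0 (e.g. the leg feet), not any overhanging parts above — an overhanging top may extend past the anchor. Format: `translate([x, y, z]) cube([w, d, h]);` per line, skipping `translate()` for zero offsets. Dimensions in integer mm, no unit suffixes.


// leg_h = 762 - 40 = 722
// apron z = 722 - 105 = 617
translate([317, 332, 722]) cube([1173, 608, 40]);
translate([335, 350, 0]) cube([64, 64, 722]);
translate([1408, 350, 0]) cube([64, 64, 722]);
translate([335, 858, 0]) cube([64, 64, 722]);
translate([1408, 858, 0]) cube([64, 64, 722]);
translate([399, 350, 617]) cube([1009, 64, 105]);
translate([399, 858, 617]) cube([1009, 64, 105]);
translate([335, 414, 617]) cube([64, 444, 105]);
translate([1408, 414, 617]) cube([64, 444, 105]);


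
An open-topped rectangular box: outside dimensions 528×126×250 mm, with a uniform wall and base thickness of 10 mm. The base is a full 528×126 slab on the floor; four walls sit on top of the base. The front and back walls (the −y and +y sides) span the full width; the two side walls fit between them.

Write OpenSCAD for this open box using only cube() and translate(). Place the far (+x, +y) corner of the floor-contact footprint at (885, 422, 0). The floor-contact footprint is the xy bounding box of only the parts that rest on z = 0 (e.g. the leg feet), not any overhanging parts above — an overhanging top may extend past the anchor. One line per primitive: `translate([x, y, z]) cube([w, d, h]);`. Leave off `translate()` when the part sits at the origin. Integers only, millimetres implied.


translate([357, 296, 0]) cube([528, 126, 10]);
translate([357, 296, 10]) cube([528, 10, 240]);
translate([357, 412, 10]) cube([528, 10, 240]);
translate([357, 306, 10]) cube([10, 106, 240]);
translate([875, 306, 10]) cube([10, 106, 240]);


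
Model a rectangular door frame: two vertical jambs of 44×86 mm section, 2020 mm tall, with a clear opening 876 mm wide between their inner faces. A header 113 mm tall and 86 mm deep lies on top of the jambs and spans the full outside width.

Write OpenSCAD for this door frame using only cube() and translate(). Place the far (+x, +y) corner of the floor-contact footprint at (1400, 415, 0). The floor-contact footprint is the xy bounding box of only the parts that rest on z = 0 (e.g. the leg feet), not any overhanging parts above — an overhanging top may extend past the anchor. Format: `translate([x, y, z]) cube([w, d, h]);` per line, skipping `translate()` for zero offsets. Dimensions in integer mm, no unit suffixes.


translate([436, 329, 0]) cube([44, 86, 2020]);
translate([1356, 329, 0]) cube([44, 86, 2020]);
translate([436, 329, 2020]) cube([964, 86, 113]);


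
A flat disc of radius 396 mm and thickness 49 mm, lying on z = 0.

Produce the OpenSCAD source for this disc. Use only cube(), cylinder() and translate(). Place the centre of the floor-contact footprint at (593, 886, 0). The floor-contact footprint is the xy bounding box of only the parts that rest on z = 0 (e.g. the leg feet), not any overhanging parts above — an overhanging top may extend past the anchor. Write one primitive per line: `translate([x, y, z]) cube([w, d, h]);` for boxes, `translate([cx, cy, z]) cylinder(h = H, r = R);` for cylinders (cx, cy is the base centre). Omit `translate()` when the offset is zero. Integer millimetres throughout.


translate([593, 886, 0]) cylinder(h = 49, r = 396);


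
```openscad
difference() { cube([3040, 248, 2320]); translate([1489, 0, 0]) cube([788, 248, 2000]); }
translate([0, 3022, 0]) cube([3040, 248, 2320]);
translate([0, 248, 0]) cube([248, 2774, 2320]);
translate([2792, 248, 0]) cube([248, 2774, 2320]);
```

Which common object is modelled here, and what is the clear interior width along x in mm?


A single room. The interior width is 2544 mm.

Four walls enclosing a rectangle with a door in the front wall — a room. Outside width 3040 minus two 248 mm walls gives 2544 mm.


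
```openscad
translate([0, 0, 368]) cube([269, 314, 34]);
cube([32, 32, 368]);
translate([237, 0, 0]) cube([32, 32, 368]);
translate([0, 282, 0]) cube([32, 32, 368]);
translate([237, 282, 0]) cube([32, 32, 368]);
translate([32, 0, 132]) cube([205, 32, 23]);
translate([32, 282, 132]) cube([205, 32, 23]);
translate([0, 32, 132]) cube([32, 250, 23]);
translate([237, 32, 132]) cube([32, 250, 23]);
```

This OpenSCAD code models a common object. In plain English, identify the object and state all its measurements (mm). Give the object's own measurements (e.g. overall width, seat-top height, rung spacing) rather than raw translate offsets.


A simple wooden stool: a rectangular seat 269 mm (x) by 314 mm (y), 34 mm thick, top face at z = 402 mm, on four square legs, each 32×32 mm in cross-section. The legs rest on z = 0, each flush with a corner of the seat. Four stretchers, 32 mm wide and 23 mm tall, connect adjacent legs with their undersides at z = 132 mm, each running between the inner faces of the legs it joins and aligned with the legs' outer faces on the other axis.


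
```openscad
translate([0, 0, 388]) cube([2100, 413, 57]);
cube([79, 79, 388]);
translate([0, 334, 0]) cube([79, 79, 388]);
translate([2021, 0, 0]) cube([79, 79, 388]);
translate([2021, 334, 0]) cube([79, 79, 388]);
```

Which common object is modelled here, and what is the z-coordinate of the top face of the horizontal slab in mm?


A bench. The seat-top height is 445 mm.

A long slab on four corner posts — a bench. The slab sits at z = 388 with thickness 57, so the top is 388 + 57 = 445 mm.


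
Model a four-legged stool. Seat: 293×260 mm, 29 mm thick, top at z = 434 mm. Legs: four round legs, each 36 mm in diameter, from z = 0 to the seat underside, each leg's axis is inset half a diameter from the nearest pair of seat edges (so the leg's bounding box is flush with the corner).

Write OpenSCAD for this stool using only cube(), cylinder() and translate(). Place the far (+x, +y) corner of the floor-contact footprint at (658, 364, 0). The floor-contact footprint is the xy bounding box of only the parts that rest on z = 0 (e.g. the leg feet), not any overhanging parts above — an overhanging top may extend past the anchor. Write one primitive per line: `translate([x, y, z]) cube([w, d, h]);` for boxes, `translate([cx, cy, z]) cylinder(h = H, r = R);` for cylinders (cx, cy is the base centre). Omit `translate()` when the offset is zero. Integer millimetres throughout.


// leg_h = 434 - 29 = 405
translate([365, 104, 405]) cube([293, 260, 29]);
translate([383, 122, 0]) cylinder(h = 405, r = 18);
translate([640, 122, 0]) cylinder(h = 405, r = 18);
translate([383, 346, 0]) cylinder(h = 405, r = 18);
translate([640, 346, 0]) cylinder(h = 405, r = 18);


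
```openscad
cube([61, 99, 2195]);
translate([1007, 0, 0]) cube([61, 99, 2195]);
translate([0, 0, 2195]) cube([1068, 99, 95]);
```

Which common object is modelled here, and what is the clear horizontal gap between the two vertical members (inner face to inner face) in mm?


A door frame. The clear opening width is 946 mm.

Two 2195 mm tall posts with a header on top — a door frame. The left jamb is 61 mm wide at x = 0; the right jamb starts at x = 1007. The clear opening is 1007 − 61 = 946 mm.


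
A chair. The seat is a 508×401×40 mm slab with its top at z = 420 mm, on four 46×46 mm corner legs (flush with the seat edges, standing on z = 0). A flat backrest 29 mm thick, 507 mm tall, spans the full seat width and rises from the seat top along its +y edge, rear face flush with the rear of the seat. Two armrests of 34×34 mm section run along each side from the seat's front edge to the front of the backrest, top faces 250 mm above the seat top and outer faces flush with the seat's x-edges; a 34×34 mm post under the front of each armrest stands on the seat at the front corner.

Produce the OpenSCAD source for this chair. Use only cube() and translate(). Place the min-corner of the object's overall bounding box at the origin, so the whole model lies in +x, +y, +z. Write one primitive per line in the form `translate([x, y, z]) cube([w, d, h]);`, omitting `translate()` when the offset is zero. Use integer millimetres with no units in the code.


translate([0, 0, 380]) cube([508, 401, 40]);
cube([46, 46, 380]);
translate([462, 0, 0]) cube([46, 46, 380]);
translate([0, 355, 0]) cube([46, 46, 380]);
translate([462, 355, 0]) cube([46, 46, 380]);
translate([0, 372, 420]) cube([508, 29, 507]);
translate([0, 0, 636]) cube([34, 372, 34]);
translate([474, 0, 636]) cube([34, 372, 34]);
translate([0, 0, 420]) cube([34, 34, 216]);
translate([474, 0, 420]) cube([34, 34, 216]);


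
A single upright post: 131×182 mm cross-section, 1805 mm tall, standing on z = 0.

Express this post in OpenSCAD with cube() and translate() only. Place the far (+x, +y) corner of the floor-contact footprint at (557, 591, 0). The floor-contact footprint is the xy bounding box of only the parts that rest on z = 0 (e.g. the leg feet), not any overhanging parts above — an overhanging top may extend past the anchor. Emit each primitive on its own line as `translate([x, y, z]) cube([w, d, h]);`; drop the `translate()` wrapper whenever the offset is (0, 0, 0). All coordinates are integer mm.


translate([426, 409, 0]) cube([131, 182, 1805]);


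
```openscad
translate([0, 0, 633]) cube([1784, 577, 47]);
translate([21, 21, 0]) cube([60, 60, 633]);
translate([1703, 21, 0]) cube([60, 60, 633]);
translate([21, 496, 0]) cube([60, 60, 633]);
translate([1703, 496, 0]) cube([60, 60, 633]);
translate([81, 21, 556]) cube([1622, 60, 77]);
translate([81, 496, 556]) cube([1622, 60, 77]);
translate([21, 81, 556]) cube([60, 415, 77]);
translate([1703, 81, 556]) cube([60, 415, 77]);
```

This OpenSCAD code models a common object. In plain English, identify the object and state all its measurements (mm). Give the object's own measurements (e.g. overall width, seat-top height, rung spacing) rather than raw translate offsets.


A rectangular dining table. The top is 1784×577×47 mm with its upper surface at z = 680 mm. It stands on four 60×60 mm square legs, each inset 21 mm from the nearest pair of top edges, running from the floor to the underside of the top. Four apron rails, 60 mm thick and 77 mm tall, run between adjacent legs with their top edges flush with the underside of the top and their outer faces flush with the legs' outer faces.


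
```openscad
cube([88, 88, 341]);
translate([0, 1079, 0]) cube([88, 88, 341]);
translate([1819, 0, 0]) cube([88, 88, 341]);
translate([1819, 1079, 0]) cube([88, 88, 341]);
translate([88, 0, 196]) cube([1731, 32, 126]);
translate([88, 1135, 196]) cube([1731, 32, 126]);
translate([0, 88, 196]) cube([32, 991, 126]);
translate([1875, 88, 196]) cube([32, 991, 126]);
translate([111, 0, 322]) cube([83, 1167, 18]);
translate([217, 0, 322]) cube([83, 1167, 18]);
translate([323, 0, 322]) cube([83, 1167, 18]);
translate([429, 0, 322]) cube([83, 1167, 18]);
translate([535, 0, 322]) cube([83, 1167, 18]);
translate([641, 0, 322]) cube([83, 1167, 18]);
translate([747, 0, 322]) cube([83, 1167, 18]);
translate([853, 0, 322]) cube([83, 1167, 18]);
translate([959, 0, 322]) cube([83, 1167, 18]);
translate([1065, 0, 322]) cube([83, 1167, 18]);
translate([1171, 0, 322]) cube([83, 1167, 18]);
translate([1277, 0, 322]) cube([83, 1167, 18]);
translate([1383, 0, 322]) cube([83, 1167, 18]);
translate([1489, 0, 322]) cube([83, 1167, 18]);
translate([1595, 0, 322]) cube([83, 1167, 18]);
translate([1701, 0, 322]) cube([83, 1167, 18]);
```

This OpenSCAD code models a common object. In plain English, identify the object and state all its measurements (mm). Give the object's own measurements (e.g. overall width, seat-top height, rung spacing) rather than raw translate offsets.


A bed frame 1907 mm long (x) by 1167 mm wide (y). Four 88×88 mm corner posts, 341 mm tall, at the corners of the footprint. Four rails of 32 mm thickness and 126 mm height run between adjacent posts with their undersides at z = 196 mm, their outer faces flush with the outside of the frame (the two x-running rails run between the posts' inner faces; the two y-running rails run between the posts' inner faces). 16 slats, each 83 mm wide (x) and 18 mm thick, lie across the top of the two x-running rails, running the full 1167 mm width of the frame in y; along x they sit between the end posts with a 23 mm gap after the −x posts and between neighbouring slats, leaving 35 mm before the +x posts.


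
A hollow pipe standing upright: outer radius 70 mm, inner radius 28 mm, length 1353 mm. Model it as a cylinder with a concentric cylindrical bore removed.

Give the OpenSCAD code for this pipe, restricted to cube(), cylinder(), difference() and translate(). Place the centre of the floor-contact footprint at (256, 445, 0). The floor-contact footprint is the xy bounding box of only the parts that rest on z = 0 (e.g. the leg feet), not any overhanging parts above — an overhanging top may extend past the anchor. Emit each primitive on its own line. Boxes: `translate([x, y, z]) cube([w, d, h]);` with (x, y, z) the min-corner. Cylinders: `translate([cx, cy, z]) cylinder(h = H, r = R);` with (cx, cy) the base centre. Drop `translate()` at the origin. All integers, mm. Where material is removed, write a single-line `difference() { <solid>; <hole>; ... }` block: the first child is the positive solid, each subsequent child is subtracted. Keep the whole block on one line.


difference() { translate([256, 445, 0]) cylinder(h = 1353, r = 70); translate([256, 445, 0]) cylinder(h = 1353, r = 28); }


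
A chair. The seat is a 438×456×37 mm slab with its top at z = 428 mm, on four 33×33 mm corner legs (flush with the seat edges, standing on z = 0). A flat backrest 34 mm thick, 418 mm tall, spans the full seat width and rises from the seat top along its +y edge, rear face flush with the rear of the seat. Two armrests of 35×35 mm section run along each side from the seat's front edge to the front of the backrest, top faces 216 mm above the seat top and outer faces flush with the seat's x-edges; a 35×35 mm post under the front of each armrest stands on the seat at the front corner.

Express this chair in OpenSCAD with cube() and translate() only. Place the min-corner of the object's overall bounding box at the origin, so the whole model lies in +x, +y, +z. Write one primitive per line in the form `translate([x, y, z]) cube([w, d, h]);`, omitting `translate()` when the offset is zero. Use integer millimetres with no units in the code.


translate([0, 0, 391]) cube([438, 456, 37]);
cube([33, 33, 391]);
translate([405, 0, 0]) cube([33, 33, 391]);
translate([0, 423, 0]) cube([33, 33, 391]);
translate([405, 423, 0]) cube([33, 33, 391]);
translate([0, 422, 428]) cube([438, 34, 418]);
translate([0, 0, 609]) cube([35, 422, 35]);
translate([403, 0, 609]) cube([35, 422, 35]);
translate([0, 0, 428]) cube([35, 35, 181]);
translate([403, 0, 428]) cube([35, 35, 181]);


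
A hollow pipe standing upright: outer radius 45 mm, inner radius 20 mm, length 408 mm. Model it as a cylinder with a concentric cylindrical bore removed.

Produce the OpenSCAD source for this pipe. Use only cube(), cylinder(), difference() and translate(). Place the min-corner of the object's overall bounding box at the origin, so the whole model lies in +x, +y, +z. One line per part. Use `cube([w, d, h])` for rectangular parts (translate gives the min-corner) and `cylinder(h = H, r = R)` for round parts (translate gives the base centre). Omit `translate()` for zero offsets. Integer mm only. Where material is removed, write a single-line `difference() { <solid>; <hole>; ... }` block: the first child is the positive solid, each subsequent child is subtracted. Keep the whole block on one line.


difference() { translate([45, 45, 0]) cylinder(h = 408, r = 45); translate([45, 45, 0]) cylinder(h = 408, r = 20); }


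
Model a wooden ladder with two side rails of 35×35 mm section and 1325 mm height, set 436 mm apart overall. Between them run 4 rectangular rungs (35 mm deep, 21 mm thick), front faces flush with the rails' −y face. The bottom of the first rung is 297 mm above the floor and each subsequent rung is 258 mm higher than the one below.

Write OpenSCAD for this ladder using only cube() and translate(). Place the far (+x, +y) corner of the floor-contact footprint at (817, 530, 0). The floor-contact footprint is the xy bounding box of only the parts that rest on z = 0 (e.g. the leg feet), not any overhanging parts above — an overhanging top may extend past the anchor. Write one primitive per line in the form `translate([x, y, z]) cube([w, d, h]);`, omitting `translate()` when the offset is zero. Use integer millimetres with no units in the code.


// rung span = 436 - 2*35 = 366
// rung[k] z = 297 + k*258
translate([381, 495, 0]) cube([35, 35, 1325]);
translate([782, 495, 0]) cube([35, 35, 1325]);
translate([416, 495, 297]) cube([366, 35, 21]);
translate([416, 495, 555]) cube([366, 35, 21]);
translate([416, 495, 813]) cube([366, 35, 21]);
translate([416, 495, 1071]) cube([366, 35, 21]);


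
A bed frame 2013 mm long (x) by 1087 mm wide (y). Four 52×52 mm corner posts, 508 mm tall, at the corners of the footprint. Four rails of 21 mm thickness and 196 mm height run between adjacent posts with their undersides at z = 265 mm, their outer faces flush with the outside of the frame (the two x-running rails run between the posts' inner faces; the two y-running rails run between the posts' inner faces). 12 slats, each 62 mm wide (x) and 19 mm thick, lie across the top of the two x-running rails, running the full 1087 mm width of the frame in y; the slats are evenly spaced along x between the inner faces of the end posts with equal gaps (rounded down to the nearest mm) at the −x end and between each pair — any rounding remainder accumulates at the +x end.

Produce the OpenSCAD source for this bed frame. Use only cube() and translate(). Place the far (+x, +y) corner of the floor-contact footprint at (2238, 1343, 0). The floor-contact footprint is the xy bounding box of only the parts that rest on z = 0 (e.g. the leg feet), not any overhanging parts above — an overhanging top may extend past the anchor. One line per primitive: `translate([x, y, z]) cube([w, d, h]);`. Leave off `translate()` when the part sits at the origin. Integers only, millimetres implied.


translate([225, 256, 0]) cube([52, 52, 508]);
translate([225, 1291, 0]) cube([52, 52, 508]);
translate([2186, 256, 0]) cube([52, 52, 508]);
translate([2186, 1291, 0]) cube([52, 52, 508]);
translate([277, 256, 265]) cube([1909, 21, 196]);
translate([277, 1322, 265]) cube([1909, 21, 196]);
translate([225, 308, 265]) cube([21, 983, 196]);
translate([2217, 308, 265]) cube([21, 983, 196]);
translate([366, 256, 461]) cube([62, 1087, 19]);
translate([517, 256, 461]) cube([62, 1087, 19]);
translate([668, 256, 461]) cube([62, 1087, 19]);
translate([819, 256, 461]) cube([62, 1087, 19]);
translate([970, 256, 461]) cube([62, 1087, 19]);
translate([1121, 256, 461]) cube([62, 1087, 19]);
translate([1272, 256, 461]) cube([62, 1087, 19]);
translate([1423, 256, 461]) cube([62, 1087, 19]);
translate([1574, 256, 461]) cube([62, 1087, 19]);
translate([1725, 256, 461]) cube([62, 1087, 19]);
translate([1876, 256, 461]) cube([62, 1087, 19]);
translate([2027, 256, 461]) cube([62, 1087, 19]);


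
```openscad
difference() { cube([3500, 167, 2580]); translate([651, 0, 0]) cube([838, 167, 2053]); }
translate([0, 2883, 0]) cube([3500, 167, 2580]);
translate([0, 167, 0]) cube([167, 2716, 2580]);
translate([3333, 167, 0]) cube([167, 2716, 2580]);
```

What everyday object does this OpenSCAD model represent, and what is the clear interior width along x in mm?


A single room. The interior width is 3166 mm.

Four walls enclosing a rectangle with a door in the front wall — a room. Outside width 3500 minus two 167 mm walls gives 3166 mm.


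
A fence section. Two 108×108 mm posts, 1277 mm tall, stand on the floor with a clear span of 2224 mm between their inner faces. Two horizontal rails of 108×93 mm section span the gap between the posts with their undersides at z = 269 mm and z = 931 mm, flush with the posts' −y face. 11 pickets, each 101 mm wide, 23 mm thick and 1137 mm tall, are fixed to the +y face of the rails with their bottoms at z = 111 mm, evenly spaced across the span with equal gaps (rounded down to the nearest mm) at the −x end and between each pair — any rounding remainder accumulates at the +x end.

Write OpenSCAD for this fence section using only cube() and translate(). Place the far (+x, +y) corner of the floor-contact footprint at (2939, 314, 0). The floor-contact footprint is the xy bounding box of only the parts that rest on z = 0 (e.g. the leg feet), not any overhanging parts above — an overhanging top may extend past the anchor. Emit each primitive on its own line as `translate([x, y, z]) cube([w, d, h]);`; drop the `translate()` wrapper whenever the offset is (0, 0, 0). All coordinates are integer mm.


translate([499, 206, 0]) cube([108, 108, 1277]);
translate([2831, 206, 0]) cube([108, 108, 1277]);
translate([607, 206, 269]) cube([2224, 108, 93]);
translate([607, 206, 931]) cube([2224, 108, 93]);
translate([699, 314, 111]) cube([101, 23, 1137]);
translate([892, 314, 111]) cube([101, 23, 1137]);
translate([1085, 314, 111]) cube([101, 23, 1137]);
translate([1278, 314, 111]) cube([101, 23, 1137]);
translate([1471, 314, 111]) cube([101, 23, 1137]);
translate([1664, 314, 111]) cube([101, 23, 1137]);
translate([1857, 314, 111]) cube([101, 23, 1137]);
translate([2050, 314, 111]) cube([101, 23, 1137]);
translate([2243, 314, 111]) cube([101, 23, 1137]);
translate([2436, 314, 111]) cube([101, 23, 1137]);
translate([2629, 314, 111]) cube([101, 23, 1137]);


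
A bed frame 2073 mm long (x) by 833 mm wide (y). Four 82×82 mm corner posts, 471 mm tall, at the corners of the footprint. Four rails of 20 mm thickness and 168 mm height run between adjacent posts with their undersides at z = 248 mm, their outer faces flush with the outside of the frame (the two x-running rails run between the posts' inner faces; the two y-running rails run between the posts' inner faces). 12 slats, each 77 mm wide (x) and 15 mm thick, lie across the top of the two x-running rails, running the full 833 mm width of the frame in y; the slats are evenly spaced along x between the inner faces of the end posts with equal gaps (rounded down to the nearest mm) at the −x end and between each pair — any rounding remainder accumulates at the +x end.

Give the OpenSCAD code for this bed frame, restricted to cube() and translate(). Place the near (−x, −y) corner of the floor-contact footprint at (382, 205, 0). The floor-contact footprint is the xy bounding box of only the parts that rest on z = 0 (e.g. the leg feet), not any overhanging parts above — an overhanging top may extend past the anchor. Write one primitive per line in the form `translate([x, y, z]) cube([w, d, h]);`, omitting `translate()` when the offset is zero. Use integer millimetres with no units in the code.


// slat z = rail_z + rail_h = 248 + 168 = 416
// slat gap = ⌊(1909 − 12·77) / 13⌋ = 75
translate([382, 205, 0]) cube([82, 82, 471]);
translate([382, 956, 0]) cube([82, 82, 471]);
translate([2373, 205, 0]) cube([82, 82, 471]);
translate([2373, 956, 0]) cube([82, 82, 471]);
translate([464, 205, 248]) cube([1909, 20, 168]);
translate([464, 1018, 248]) cube([1909, 20, 168]);
translate([382, 287, 248]) cube([20, 669, 168]);
translate([2435, 287, 248]) cube([20, 669, 168]);
translate([539, 205, 416]) cube([77, 833, 15]);
translate([691, 205, 416]) cube([77, 833, 15]);
translate([843, 205, 416]) cube([77, 833, 15]);
translate([995, 205, 416]) cube([77, 833, 15]);
translate([1147, 205, 416]) cube([77, 833, 15]);
translate([1299, 205, 416]) cube([77, 833, 15]);
translate([1451, 205, 416]) cube([77, 833, 15]);
translate([1603, 205, 416]) cube([77, 833, 15]);
translate([1755, 205, 416]) cube([77, 833, 15]);
translate([1907, 205, 416]) cube([77, 833, 15]);
translate([2059, 205, 416]) cube([77, 833, 15]);
translate([2211, 205, 416]) cube([77, 833, 15]);


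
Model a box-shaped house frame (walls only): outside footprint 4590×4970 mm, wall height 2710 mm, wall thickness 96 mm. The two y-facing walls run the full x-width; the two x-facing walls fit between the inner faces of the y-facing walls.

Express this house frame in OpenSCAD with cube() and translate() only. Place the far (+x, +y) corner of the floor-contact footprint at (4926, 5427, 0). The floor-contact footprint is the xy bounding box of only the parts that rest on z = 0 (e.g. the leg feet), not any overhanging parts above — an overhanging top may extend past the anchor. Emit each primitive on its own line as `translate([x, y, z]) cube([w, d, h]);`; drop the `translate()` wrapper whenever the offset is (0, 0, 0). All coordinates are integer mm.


translate([336, 457, 0]) cube([4590, 96, 2710]);
translate([336, 5331, 0]) cube([4590, 96, 2710]);
translate([336, 553, 0]) cube([96, 4778, 2710]);
translate([4830, 553, 0]) cube([96, 4778, 2710]);
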